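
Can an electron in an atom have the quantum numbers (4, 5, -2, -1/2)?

The orbital quantum number must satisfy 0 ≤ l ≤ n−1. With n = 4 the allowed l values are 0, 1, 2, 3, so l = 5 is out of range.

Invalid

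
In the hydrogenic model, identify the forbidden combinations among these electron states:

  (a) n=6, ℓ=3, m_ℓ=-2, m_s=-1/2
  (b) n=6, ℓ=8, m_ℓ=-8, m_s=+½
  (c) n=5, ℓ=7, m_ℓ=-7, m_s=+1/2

(b) has ℓ = 8 ≥ n = 6, violating 0 ≤ ℓ ≤ n−1.
(c) has ℓ = 7 ≥ n = 5, violating 0 ≤ ℓ ≤ n−1.
The remaining set (a) satisfies all four rules.

(b) and (c)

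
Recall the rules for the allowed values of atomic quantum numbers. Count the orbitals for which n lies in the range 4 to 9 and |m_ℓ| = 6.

Treat each shell separately and count matching orbitals:
n=7 → 2; n=8 → 4; n=9 → 6.
Total orbitals: 2 + 4 + 6 = 12.

12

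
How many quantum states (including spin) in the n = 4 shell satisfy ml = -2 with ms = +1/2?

Go through l = 0, …, 3 (the values permitted for n = 4).
The (l, ml) pairs meeting ml = -2 give: l=2 → 1; l=3 → 1.
Orbitals: 1 + 1 = 2. With ms fixed to a single value there is one state per orbital, giving 2 states.

2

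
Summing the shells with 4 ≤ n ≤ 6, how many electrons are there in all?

154

Shell n has n² orbitals: 4²=16 + 5²=25 + 6²=36 = 77 orbitals.
Two spin states per orbital: 2 × 77 = 154 electrons.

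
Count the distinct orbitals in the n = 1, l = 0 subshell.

1

A subshell has 2l+1 orbitals; with l = 0, that's 1.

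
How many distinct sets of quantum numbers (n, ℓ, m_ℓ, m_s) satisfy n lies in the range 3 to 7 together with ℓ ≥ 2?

Per-shell orbital counts meeting the constraint:
n=3 → 5; n=4 → 12; n=5 → 21; n=6 → 32; n=7 → 45.
Orbitals: 5 + 12 + 21 + 32 + 45 = 115. Including both spin states (m_s = ±1/2) gives 2 × 115 = 230 states.

230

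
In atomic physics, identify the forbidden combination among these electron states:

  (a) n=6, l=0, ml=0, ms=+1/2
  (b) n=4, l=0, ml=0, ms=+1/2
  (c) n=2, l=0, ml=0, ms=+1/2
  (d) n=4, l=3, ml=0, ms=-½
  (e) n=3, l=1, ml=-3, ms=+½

(e)

(e) has |ml| = 3 > l = 1, violating −l ≤ ml ≤ l.
The remaining sets (a), (b), (c), (d) satisfy all four rules.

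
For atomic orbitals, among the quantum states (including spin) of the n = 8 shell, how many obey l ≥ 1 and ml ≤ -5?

Contributions: l=5 → 1; l=6 → 2; l=7 → 3.
Orbitals: 1 + 2 + 3 = 6. Each orbital carries two spin states, so 6 × 2 = 12 states.

12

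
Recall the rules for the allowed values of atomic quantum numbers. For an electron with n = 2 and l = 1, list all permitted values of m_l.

m_l takes every integer from −l to +l. With l = 1 that gives the 3 values -1, 0, 1.

-1, 0, 1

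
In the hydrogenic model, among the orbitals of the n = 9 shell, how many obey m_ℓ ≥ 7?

3

With n = 9 the allowed ℓ are 0, 1, …, 8.
The (ℓ, m_ℓ) pairs meeting m_ℓ ≥ 7 give: ℓ=7 → 1; ℓ=8 → 2.
Total orbitals: 1 + 2 = 3.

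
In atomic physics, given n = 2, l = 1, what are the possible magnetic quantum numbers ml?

-1, 0, 1

ml takes every integer from −l to +l. With l = 1 that gives the 3 values -1, 0, 1.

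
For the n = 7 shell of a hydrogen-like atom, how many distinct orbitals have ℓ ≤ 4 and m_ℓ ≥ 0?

The n = 7 shell has ℓ = 0 through 6; check each.
Contributions: ℓ=0 → 1; ℓ=1 → 2; ℓ=2 → 3; ℓ=3 → 4; ℓ=4 → 5.
Total orbitals: 1 + 2 + 3 + 4 + 5 = 15.

15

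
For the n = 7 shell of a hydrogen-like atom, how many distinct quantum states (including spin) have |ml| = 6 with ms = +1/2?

2

The (l, ml) pairs meeting |ml| = 6 give: l=6 → 2.
Orbitals: 2. With ms fixed to a single value there is one state per orbital, giving 2 states.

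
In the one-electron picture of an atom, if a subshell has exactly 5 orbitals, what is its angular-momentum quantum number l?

l = 2

2l+1 = 5 gives l = 2.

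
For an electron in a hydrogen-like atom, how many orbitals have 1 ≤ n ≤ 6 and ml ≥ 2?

Count contributing orbitals for each principal shell:
n=3 → 1; n=4 → 3; n=5 → 6; n=6 → 10.
Total orbitals: 1 + 3 + 6 + 10 = 20.

20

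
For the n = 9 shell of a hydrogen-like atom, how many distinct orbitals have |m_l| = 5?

8

For n = 9, l ranges over 0 … 8.
Orbitals with |m_l| = 5, by l: l=5 → 2; l=6 → 2; l=7 → 2; l=8 → 2.
Total orbitals: 2 + 2 + 2 + 2 = 8.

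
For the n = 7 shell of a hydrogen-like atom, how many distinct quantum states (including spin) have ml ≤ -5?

6

Go through l = 0, …, 6 (the values permitted for n = 7).
Orbitals with ml ≤ -5, by l: l=5 → 1; l=6 → 2.
Orbitals: 1 + 2 = 3. Each orbital carries two spin states, so 3 × 2 = 6 states.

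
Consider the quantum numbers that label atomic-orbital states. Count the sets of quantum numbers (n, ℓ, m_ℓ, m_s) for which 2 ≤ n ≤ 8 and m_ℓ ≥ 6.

8

For each n in the range, tally the orbitals obeying m_ℓ ≥ 6:
n=7 → 1; n=8 → 3.
Orbitals: 1 + 3 = 4. Including both spin states (m_s = ±1/2) gives 2 × 4 = 8 states.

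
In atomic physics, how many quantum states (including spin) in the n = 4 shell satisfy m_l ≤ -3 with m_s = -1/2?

Per l-value: l=3 → 1.
Orbitals: 1. With m_s fixed to a single value there is one state per orbital, giving 1 state.

1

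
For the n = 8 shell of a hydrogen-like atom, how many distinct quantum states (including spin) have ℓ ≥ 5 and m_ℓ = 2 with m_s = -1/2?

Go through ℓ = 0, …, 7 (the values permitted for n = 8).
Per ℓ-value: ℓ=5 → 1; ℓ=6 → 1; ℓ=7 → 1.
Orbitals: 1 + 1 + 1 = 3. With m_s fixed to a single value there is one state per orbital, giving 3 states.

3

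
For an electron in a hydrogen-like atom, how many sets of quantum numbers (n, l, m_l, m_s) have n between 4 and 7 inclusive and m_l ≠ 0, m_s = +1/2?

Count contributing orbitals for each principal shell:
n=4 → 12; n=5 → 20; n=6 → 30; n=7 → 42.
Orbitals: 12 + 20 + 30 + 42 = 104. With m_s fixed to +1/2 there is one state per orbital, so 104 states.

104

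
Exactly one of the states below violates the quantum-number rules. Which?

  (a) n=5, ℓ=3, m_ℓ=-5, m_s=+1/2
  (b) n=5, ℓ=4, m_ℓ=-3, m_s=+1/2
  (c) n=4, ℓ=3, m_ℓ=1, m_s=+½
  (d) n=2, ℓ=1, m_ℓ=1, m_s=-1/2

(a)

(a) has |m_ℓ| = 5 > ℓ = 3, violating −ℓ ≤ m_ℓ ≤ ℓ.
The remaining sets (b), (c), (d) satisfy all four rules.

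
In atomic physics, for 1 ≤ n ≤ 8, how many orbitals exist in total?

204

Total orbitals = 1² + 2² + 3² + 4² + 5² + 6² + 7² + 8² = 204.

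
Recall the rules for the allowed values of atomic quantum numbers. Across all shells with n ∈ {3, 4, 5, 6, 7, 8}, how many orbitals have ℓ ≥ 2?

Work shell by shell — for each n, count the (ℓ, m_ℓ) pairs that satisfy ℓ ≥ 2:
n=3 → 5; n=4 → 12; n=5 → 21; n=6 → 32; n=7 → 45; n=8 → 60.
Total orbitals: 5 + 12 + 21 + 32 + 45 + 60 = 175.

175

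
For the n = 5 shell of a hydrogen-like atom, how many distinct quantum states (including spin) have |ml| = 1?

Contributions: l=1 → 2; l=2 → 2; l=3 → 2; l=4 → 2.
Orbitals: 2 + 2 + 2 + 2 = 8. Each orbital carries two spin states, so 8 × 2 = 16 states.

16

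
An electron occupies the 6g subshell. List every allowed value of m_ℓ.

The 6g subshell has ℓ = 4, and m_ℓ takes every integer from −ℓ to +ℓ. With ℓ = 4 that gives the 9 values -4, -3, -2, -1, 0, 1, 2, 3, 4.

-4, -3, -2, -1, 0, 1, 2, 3, 4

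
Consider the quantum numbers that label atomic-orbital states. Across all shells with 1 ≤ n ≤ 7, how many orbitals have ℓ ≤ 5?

127

For each n in the range, tally the orbitals obeying ℓ ≤ 5:
n=1 → 1; n=2 → 4; n=3 → 9; n=4 → 16; n=5 → 25; n=6 → 36; n=7 → 36.
Total orbitals: 1 + 4 + 9 + 16 + 25 + 36 + 36 = 127.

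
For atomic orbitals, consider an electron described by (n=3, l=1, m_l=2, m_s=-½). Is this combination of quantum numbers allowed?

The magnetic quantum number must satisfy −l ≤ m_l ≤ l. With l = 1, m_l can only be -1, 0, 1, so m_l = 2 is forbidden.

No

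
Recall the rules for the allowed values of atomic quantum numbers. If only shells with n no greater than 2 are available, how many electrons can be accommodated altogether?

Total orbitals = 1² + 2² = 5. Doubling for spin gives 10 electrons.

10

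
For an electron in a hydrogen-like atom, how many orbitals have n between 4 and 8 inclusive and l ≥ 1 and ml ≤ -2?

55

Work shell by shell — for each n, count the (l, ml) pairs that satisfy l ≥ 1 and ml ≤ -2:
n=4 → 3; n=5 → 6; n=6 → 10; n=7 → 15; n=8 → 21.
Total orbitals: 3 + 6 + 10 + 15 + 21 = 55.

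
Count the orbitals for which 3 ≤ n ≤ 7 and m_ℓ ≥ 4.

10

Per-shell orbital counts meeting the constraint:
n=5 → 1; n=6 → 3; n=7 → 6.
Total orbitals: 1 + 3 + 6 = 10.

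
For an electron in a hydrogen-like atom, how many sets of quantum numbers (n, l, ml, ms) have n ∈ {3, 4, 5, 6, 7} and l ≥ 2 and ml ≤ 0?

Per-shell orbital counts meeting the constraint:
n=3 → 3; n=4 → 7; n=5 → 12; n=6 → 18; n=7 → 25.
Orbitals: 3 + 7 + 12 + 18 + 25 = 65. Including both spin states (ms = ±1/2) gives 2 × 65 = 130 states.

130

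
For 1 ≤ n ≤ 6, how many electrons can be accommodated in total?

Total orbitals = 1² + 2² + 3² + 4² + 5² + 6² = 91. Doubling for spin gives 182 electrons.

182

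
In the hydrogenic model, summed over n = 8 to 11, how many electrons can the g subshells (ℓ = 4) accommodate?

72

A g subshell (ℓ = 4) exists for every n ≥ 5, so shells n = 8, 9, 10, 11 each contribute one — 4 subshells.
Since each g subshell holds 2(2·4+1) = 18 electrons, the total is 4 × 18 = 72.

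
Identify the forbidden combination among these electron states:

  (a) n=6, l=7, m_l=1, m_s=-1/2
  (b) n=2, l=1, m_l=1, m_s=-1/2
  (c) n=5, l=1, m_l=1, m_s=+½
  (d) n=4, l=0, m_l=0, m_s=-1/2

(a)

(a) has l = 7 ≥ n = 6, violating 0 ≤ l ≤ n−1.
The remaining sets (b), (c), (d) satisfy all four rules.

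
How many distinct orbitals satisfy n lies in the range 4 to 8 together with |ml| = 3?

30

Work shell by shell — for each n, count the (l, ml) pairs that satisfy |ml| = 3:
n=4 → 2; n=5 → 4; n=6 → 6; n=7 → 8; n=8 → 10.
Total orbitals: 2 + 4 + 6 + 8 + 10 = 30.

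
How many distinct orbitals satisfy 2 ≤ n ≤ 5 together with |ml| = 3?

6

Count contributing orbitals for each principal shell:
n=4 → 2; n=5 → 4.
Total orbitals: 2 + 4 = 6.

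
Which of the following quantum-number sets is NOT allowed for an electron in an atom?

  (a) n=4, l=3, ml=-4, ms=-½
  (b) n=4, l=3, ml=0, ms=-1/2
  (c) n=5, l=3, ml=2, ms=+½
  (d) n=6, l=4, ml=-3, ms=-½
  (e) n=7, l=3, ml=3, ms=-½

(a)

(a) has |ml| = 4 > l = 3, violating −l ≤ ml ≤ l.
The remaining sets (b), (c), (d), (e) satisfy all four rules.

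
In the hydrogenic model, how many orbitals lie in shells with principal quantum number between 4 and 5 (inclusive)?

Shell n has n² orbitals: 4²=16 + 5²=25 = 41 orbitals.

41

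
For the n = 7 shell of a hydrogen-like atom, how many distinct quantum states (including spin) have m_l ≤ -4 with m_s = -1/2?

6

For n = 7, l ranges over 0 … 6.
The (l, m_l) pairs meeting m_l ≤ -4 give: l=4 → 1; l=5 → 2; l=6 → 3.
Orbitals: 1 + 2 + 3 = 6. With m_s fixed to a single value there is one state per orbital, giving 6 states.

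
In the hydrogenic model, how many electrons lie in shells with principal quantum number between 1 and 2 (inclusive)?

10

Shell n has n² orbitals: 1²=1 + 2²=4 = 5 orbitals.
Two spin states per orbital: 2 × 5 = 10 electrons.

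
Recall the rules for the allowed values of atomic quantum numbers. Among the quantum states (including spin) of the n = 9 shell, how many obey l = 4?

18

With n = 9 the allowed l are 0, 1, …, 8.
Orbitals with l = 4, by l: l=4 → 9.
Orbitals: 9. Each orbital carries two spin states, so 9 × 2 = 18 states.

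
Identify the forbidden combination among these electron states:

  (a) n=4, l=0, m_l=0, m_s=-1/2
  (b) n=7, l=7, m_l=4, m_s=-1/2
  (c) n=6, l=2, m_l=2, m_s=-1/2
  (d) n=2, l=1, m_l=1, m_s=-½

(b)

(b) has l = 7 ≥ n = 7, violating 0 ≤ l ≤ n−1.
The remaining sets (a), (c), (d) satisfy all four rules.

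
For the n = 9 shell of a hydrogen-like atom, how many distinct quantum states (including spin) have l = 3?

The n = 9 shell has l = 0 through 8; check each.
Orbitals with l = 3, by l: l=3 → 7.
Orbitals: 7. Each orbital carries two spin states, so 7 × 2 = 14 states.

14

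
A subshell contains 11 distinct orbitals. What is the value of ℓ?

2ℓ+1 = 11 gives ℓ = 5.

ℓ = 5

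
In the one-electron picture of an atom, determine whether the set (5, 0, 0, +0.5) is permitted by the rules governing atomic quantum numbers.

Yes

n = 5 is a positive integer. l = 0 satisfies 0 ≤ l ≤ n−1 = 4. ml = 0 lies in the range −l … +l (here 0). ms = +1/2 is one of ±1/2.
All four constraints are satisfied.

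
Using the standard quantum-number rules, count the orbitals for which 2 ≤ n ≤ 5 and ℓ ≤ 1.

For each n in the range, tally the orbitals obeying ℓ ≤ 1:
n=2 → 4; n=3 → 4; n=4 → 4; n=5 → 4.
Total orbitals: 4 + 4 + 4 + 4 = 16.

16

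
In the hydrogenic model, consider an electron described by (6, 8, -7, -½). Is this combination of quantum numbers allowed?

The orbital quantum number must satisfy 0 ≤ l ≤ n−1. With n = 6 the allowed l values are 0, 1, 2, 3, 4, 5, so l = 8 is out of range.

Not allowed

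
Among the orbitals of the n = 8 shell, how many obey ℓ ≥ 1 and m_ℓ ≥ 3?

Orbitals with ℓ ≥ 1 and m_ℓ ≥ 3, by ℓ: ℓ=3 → 1; ℓ=4 → 2; ℓ=5 → 3; ℓ=6 → 4; ℓ=7 → 5.
Total orbitals: 1 + 2 + 3 + 4 + 5 = 15.

15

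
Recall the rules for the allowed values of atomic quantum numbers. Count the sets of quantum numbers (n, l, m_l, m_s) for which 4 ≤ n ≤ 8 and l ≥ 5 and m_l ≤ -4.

32

Go shell by shell, enumerating (l, m_l) with l ≥ 5 and m_l ≤ -4:
n=6 → 2; n=7 → 5; n=8 → 9.
Orbitals: 2 + 5 + 9 = 16. Including both spin states (m_s = ±1/2) gives 2 × 16 = 32 states.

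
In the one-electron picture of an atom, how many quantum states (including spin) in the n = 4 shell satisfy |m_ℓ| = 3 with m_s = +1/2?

2

Go through ℓ = 0, …, 3 (the values permitted for n = 4).
Contributions: ℓ=3 → 2.
Orbitals: 2. With m_s fixed to a single value there is one state per orbital, giving 2 states.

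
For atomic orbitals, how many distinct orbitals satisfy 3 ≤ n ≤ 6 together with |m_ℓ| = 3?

Treat each shell separately and count matching orbitals:
n=4 → 2; n=5 → 4; n=6 → 6.
Total orbitals: 2 + 4 + 6 = 12.

12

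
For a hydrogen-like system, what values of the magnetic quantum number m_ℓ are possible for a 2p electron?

The 2p subshell has ℓ = 1, and m_ℓ takes every integer from −ℓ to +ℓ. With ℓ = 1 that gives the 3 values -1, 0, 1.

-1, 0, 1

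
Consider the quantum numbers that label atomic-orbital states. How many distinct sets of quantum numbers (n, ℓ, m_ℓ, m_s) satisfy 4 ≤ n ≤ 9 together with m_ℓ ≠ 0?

Per-shell orbital counts meeting the constraint:
n=4 → 12; n=5 → 20; n=6 → 30; n=7 → 42; n=8 → 56; n=9 → 72.
Orbitals: 12 + 20 + 30 + 42 + 56 + 72 = 232. Including both spin states (m_s = ±1/2) gives 2 × 232 = 464 states.

464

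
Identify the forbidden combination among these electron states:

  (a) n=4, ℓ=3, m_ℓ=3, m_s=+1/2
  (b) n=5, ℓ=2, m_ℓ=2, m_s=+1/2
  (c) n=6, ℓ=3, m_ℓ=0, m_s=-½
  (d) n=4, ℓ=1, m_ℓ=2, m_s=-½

(d)

(d) has |m_ℓ| = 2 > ℓ = 1, violating −ℓ ≤ m_ℓ ≤ ℓ.
The remaining sets (a), (b), (c) satisfy all four rules.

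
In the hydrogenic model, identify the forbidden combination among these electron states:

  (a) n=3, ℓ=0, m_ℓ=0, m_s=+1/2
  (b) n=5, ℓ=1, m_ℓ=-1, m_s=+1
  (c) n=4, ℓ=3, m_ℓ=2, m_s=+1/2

(b) has m_s = +1, but an electron's spin must be ±1/2.
The remaining sets (a), (c) satisfy all four rules.

(b)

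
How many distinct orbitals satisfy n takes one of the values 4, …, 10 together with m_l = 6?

Per-shell orbital counts meeting the constraint:
n=7 → 1; n=8 → 2; n=9 → 3; n=10 → 4.
Total orbitals: 1 + 2 + 3 + 4 = 10.

10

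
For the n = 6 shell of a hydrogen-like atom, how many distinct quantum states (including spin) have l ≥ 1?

70

With n = 6 the allowed l are 0, 1, …, 5.
Contributions: l=1 → 3; l=2 → 5; l=3 → 7; l=4 → 9; l=5 → 11.
Orbitals: 3 + 5 + 7 + 9 + 11 = 35. Each orbital carries two spin states, so 35 × 2 = 70 states.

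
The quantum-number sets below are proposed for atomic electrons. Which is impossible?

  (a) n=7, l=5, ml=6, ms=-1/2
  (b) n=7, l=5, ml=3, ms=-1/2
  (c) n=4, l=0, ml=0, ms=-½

(a) has |ml| = 6 > l = 5, violating −l ≤ ml ≤ l.
The remaining sets (b), (c) satisfy all four rules.

(a)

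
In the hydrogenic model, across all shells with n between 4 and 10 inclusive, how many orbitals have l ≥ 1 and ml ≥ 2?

For each n in the range, tally the orbitals obeying l ≥ 1 and ml ≥ 2:
n=4 → 3; n=5 → 6; n=6 → 10; n=7 → 15; n=8 → 21; n=9 → 28; n=10 → 36.
Total orbitals: 3 + 6 + 10 + 15 + 21 + 28 + 36 = 119.

119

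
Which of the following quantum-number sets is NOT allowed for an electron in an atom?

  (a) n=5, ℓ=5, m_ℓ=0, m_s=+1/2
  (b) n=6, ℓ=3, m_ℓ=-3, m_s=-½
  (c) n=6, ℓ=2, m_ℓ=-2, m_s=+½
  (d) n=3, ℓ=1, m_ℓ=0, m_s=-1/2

(a) has ℓ = 5 ≥ n = 5, violating 0 ≤ ℓ ≤ n−1.
The remaining sets (b), (c), (d) satisfy all four rules.

(a)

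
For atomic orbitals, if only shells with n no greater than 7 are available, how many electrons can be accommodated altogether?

280

Total orbitals = 1² + 2² + 3² + 4² + 5² + 6² + 7² = 140. Doubling for spin gives 280 electrons.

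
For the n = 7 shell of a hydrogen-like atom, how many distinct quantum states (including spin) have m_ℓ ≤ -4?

12

With n = 7 the allowed ℓ are 0, 1, …, 6.
Orbitals with m_ℓ ≤ -4, by ℓ: ℓ=4 → 1; ℓ=5 → 2; ℓ=6 → 3.
Orbitals: 1 + 2 + 3 = 6. Each orbital carries two spin states, so 6 × 2 = 12 states.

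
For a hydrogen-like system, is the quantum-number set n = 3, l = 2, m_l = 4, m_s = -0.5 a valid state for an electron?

The magnetic quantum number must satisfy −l ≤ m_l ≤ l. With l = 2, m_l can only be -2, -1, 0, 1, 2, so m_l = 4 is forbidden.

Invalid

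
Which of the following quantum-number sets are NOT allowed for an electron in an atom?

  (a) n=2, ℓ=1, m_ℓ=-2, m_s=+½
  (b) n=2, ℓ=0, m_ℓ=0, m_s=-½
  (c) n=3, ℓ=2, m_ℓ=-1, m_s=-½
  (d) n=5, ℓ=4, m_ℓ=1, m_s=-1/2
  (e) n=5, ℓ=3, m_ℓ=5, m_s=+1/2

(a) has |m_ℓ| = 2 > ℓ = 1, violating −ℓ ≤ m_ℓ ≤ ℓ.
(e) has |m_ℓ| = 5 > ℓ = 3, violating −ℓ ≤ m_ℓ ≤ ℓ.
The remaining sets (b), (c), (d) satisfy all four rules.

(a) and (e)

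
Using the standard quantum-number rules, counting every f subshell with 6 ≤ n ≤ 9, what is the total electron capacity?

An f subshell (l = 3) exists for every n ≥ 4, so shells n = 6, 7, 8, 9 each contribute one — 4 subshells.
Since each f subshell holds 2(2·3+1) = 14 electrons, the total is 4 × 14 = 56.

56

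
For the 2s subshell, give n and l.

The leading integer gives n = 2; the letter 's' means l = 0.

n = 2, l = 0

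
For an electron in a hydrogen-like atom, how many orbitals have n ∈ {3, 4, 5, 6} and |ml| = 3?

Per-shell orbital counts meeting the constraint:
n=4 → 2; n=5 → 4; n=6 → 6.
Total orbitals: 2 + 4 + 6 = 12.

12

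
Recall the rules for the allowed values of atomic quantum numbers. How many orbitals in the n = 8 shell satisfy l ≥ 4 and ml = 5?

3

Go through l = 0, …, 7 (the values permitted for n = 8).
Orbitals with l ≥ 4 and ml = 5, by l: l=5 → 1; l=6 → 1; l=7 → 1.
Total orbitals: 1 + 1 + 1 = 3.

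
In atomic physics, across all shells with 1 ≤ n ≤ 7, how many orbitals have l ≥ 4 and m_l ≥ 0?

34

For each n in the range, tally the orbitals obeying l ≥ 4 and m_l ≥ 0:
n=5 → 5; n=6 → 11; n=7 → 18.
Total orbitals: 5 + 11 + 18 = 34.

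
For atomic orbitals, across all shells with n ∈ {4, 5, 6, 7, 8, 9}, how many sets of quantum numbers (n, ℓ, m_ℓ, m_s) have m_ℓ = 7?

Per-shell orbital counts meeting the constraint:
n=8 → 1; n=9 → 2.
Orbitals: 1 + 2 = 3. Including both spin states (m_s = ±1/2) gives 2 × 3 = 6 states.

6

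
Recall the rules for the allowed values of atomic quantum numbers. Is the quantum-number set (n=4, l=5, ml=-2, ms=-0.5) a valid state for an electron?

No

The orbital quantum number must satisfy 0 ≤ l ≤ n−1. With n = 4 the allowed l values are 0, 1, 2, 3, so l = 5 is out of range.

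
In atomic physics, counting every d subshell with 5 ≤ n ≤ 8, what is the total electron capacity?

A d subshell (ℓ = 2) exists for every n ≥ 3, so shells n = 5, 6, 7, 8 each contribute one — 4 subshells.
Since each d subshell holds 2(2·2+1) = 10 electrons, the total is 4 × 10 = 40.

40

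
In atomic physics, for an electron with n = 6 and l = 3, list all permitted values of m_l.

-3, -2, -1, 0, 1, 2, 3

m_l takes every integer from −l to +l. With l = 3 that gives the 7 values -3, -2, -1, 0, 1, 2, 3.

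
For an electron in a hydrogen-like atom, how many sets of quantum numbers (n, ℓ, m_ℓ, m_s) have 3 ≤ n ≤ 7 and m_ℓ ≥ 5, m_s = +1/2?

4

Work shell by shell — for each n, count the (ℓ, m_ℓ) pairs that satisfy m_ℓ ≥ 5:
n=6 → 1; n=7 → 3.
Orbitals: 1 + 3 = 4. With m_s fixed to +1/2 there is one state per orbital, so 4 states.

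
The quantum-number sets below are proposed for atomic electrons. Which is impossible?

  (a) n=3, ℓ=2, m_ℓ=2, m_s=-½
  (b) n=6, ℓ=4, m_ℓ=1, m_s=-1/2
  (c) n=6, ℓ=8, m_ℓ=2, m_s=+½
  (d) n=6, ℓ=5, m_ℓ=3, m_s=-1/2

(c)

(c) has ℓ = 8 ≥ n = 6, violating 0 ≤ ℓ ≤ n−1.
The remaining sets (a), (b), (d) satisfy all four rules.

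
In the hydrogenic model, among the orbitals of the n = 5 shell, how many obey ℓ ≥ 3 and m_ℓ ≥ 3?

3

The (ℓ, m_ℓ) pairs meeting ℓ ≥ 3 and m_ℓ ≥ 3 give: ℓ=3 → 1; ℓ=4 → 2.
Total orbitals: 1 + 2 = 3.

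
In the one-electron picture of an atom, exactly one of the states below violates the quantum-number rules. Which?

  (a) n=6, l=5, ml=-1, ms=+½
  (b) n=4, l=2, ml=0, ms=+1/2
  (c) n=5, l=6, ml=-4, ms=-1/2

(c) has l = 6 ≥ n = 5, violating 0 ≤ l ≤ n−1.
The remaining sets (a), (b) satisfy all four rules.

(c)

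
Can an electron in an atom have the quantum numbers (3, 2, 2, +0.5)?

Allowed

n = 3 is a positive integer. ℓ = 2 satisfies 0 ≤ ℓ ≤ n−1 = 2. m_ℓ = 2 lies in the range −ℓ … +ℓ (here −2 … 2). m_s = +1/2 is one of ±1/2.
All four constraints are satisfied.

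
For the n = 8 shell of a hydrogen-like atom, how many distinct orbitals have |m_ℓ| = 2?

12

With n = 8 the allowed ℓ are 0, 1, …, 7.
Per ℓ-value: ℓ=2 → 2; ℓ=3 → 2; ℓ=4 → 2; ℓ=5 → 2; ℓ=6 → 2; ℓ=7 → 2.
Total orbitals: 2 + 2 + 2 + 2 + 2 + 2 = 12.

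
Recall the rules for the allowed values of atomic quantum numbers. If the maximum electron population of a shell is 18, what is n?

n = 3

2n² = 18 ⇒ n² = 9 ⇒ n = 3.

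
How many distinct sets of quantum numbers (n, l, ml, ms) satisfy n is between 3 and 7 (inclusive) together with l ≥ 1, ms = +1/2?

Count contributing orbitals for each principal shell:
n=3 → 8; n=4 → 15; n=5 → 24; n=6 → 35; n=7 → 48.
Orbitals: 8 + 15 + 24 + 35 + 48 = 130. With ms fixed to +1/2 there is one state per orbital, so 130 states.

130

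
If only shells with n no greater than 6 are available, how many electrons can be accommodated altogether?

182

Total orbitals = 1² + 2² + 3² + 4² + 5² + 6² = 91. Doubling for spin gives 182 electrons.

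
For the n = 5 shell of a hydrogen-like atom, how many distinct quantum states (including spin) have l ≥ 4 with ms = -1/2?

The (l, ml) pairs meeting l ≥ 4 give: l=4 → 9.
Orbitals: 9. With ms fixed to a single value there is one state per orbital, giving 9 states.

9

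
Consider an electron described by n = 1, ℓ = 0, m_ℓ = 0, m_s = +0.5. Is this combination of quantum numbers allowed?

Yes

n = 1 is a positive integer. ℓ = 0 satisfies 0 ≤ ℓ ≤ n−1 = 0. m_ℓ = 0 lies in the range −ℓ … +ℓ (here 0). m_s = +1/2 is one of ±1/2.
All four constraints are satisfied.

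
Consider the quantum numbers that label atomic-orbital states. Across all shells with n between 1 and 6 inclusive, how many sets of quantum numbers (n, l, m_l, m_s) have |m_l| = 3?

24

Treat each shell separately and count matching orbitals:
n=4 → 2; n=5 → 4; n=6 → 6.
Orbitals: 2 + 4 + 6 = 12. Including both spin states (m_s = ±1/2) gives 2 × 12 = 24 states.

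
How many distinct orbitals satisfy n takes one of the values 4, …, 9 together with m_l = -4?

Work shell by shell — for each n, count the (l, m_l) pairs that satisfy m_l = -4:
n=5 → 1; n=6 → 2; n=7 → 3; n=8 → 4; n=9 → 5.
Total orbitals: 1 + 2 + 3 + 4 + 5 = 15.

15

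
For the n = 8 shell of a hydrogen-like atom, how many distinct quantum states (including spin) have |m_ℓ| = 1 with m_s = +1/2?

14

Orbitals with |m_ℓ| = 1, by ℓ: ℓ=1 → 2; ℓ=2 → 2; ℓ=3 → 2; ℓ=4 → 2; ℓ=5 → 2; ℓ=6 → 2; ℓ=7 → 2.
Orbitals: 2 + 2 + 2 + 2 + 2 + 2 + 2 = 14. With m_s fixed to a single value there is one state per orbital, giving 14 states.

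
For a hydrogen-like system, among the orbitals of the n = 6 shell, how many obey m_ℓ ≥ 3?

Go through ℓ = 0, …, 5 (the values permitted for n = 6).
Per ℓ-value: ℓ=3 → 1; ℓ=4 → 2; ℓ=5 → 3.
Total orbitals: 1 + 2 + 3 = 6.

6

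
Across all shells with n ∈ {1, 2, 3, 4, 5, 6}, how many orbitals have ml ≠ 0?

For each n in the range, tally the orbitals obeying ml ≠ 0:
n=2 → 2; n=3 → 6; n=4 → 12; n=5 → 20; n=6 → 30.
Total orbitals: 2 + 6 + 12 + 20 + 30 = 70.

70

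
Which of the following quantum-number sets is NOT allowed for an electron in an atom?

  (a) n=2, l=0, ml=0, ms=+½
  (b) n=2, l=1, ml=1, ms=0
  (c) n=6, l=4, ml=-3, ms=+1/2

(b) has ms = 0, but an electron's spin must be ±1/2.
The remaining sets (a), (c) satisfy all four rules.

(b)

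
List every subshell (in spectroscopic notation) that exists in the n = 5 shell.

For n = 5, l runs from 0 to 4. In spectroscopic notation l = 0,1,2,… ↔ s,p,d,f,g,h,i, so the subshells are 5s, 5p, 5d, 5f, 5g.

5s, 5p, 5d, 5f, 5g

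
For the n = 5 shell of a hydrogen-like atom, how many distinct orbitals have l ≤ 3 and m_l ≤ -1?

6

The n = 5 shell has l = 0 through 4; check each.
Orbitals with l ≤ 3 and m_l ≤ -1, by l: l=1 → 1; l=2 → 2; l=3 → 3.
Total orbitals: 1 + 2 + 3 = 6.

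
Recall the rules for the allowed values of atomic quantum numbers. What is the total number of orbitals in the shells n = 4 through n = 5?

41

Shell n has n² orbitals: 4²=16 + 5²=25 = 41 orbitals.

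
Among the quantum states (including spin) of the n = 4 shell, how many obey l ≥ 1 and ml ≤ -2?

For n = 4, l ranges over 0 … 3.
Orbitals with l ≥ 1 and ml ≤ -2, by l: l=2 → 1; l=3 → 2.
Orbitals: 1 + 2 = 3. Each orbital carries two spin states, so 3 × 2 = 6 states.

6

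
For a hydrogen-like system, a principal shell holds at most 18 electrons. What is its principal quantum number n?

2n² = 18 ⇒ n² = 9 ⇒ n = 3.

n = 3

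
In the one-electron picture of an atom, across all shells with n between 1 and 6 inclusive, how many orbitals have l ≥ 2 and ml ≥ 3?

Treat each shell separately and count matching orbitals:
n=4 → 1; n=5 → 3; n=6 → 6.
Total orbitals: 1 + 3 + 6 = 10.

10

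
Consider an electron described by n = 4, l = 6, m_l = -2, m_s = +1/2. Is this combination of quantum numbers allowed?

The orbital quantum number must satisfy 0 ≤ l ≤ n−1. With n = 4 the allowed l values are 0, 1, 2, 3, so l = 6 is out of range.

Not allowed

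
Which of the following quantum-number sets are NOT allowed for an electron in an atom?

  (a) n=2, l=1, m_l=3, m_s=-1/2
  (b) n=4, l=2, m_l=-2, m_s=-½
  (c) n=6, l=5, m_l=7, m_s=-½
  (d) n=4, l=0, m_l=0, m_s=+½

(a) and (c)

(a) has |m_l| = 3 > l = 1, violating −l ≤ m_l ≤ l.
(c) has |m_l| = 7 > l = 5, violating −l ≤ m_l ≤ l.
The remaining sets (b), (d) satisfy all four rules.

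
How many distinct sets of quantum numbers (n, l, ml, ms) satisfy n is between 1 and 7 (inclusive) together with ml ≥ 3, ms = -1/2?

Work shell by shell — for each n, count the (l, ml) pairs that satisfy ml ≥ 3:
n=4 → 1; n=5 → 3; n=6 → 6; n=7 → 10.
Orbitals: 1 + 3 + 6 + 10 = 20. With ms fixed to -1/2 there is one state per orbital, so 20 states.

20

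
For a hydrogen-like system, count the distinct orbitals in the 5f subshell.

A subshell has 2l+1 orbitals; with l = 3, that's 7.

7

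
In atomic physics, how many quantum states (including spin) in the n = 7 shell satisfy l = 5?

Go through l = 0, …, 6 (the values permitted for n = 7).
Contributions: l=5 → 11.
Orbitals: 11. Each orbital carries two spin states, so 11 × 2 = 22 states.

22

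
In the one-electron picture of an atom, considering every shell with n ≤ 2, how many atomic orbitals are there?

5

Total orbitals = 1² + 2² = 5.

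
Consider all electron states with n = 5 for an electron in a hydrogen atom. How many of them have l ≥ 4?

The n = 5 shell has l = 0 through 4; check each.
Per l-value: l=4 → 9.
Orbitals: 9. Each orbital carries two spin states, so 9 × 2 = 18 states.

18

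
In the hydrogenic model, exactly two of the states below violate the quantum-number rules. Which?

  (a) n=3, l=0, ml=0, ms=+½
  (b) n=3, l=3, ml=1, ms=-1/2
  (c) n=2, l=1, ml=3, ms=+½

(b) and (c)

(b) has l = 3 ≥ n = 3, violating 0 ≤ l ≤ n−1.
(c) has |ml| = 3 > l = 1, violating −l ≤ ml ≤ l.
The remaining set (a) satisfies all four rules.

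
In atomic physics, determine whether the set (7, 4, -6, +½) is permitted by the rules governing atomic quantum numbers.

Invalid

The magnetic quantum number must satisfy −ℓ ≤ m_ℓ ≤ ℓ. With ℓ = 4, m_ℓ can only be -4, -3, -2, -1, 0, 1, 2, 3, 4, so m_ℓ = -6 is forbidden.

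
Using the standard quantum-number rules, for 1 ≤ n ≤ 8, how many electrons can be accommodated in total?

Total orbitals = 1² + 2² + 3² + 4² + 5² + 6² + 7² + 8² = 204. Doubling for spin gives 408 electrons.

408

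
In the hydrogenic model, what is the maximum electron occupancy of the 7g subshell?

18

A subshell with l = 4 has 2l+1 = 9 orbitals, each holding 2 electrons (spin ±1/2), so 9 × 2 = 18.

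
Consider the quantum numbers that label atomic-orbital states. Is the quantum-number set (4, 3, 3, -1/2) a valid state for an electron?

n = 4 is a positive integer. ℓ = 3 satisfies 0 ≤ ℓ ≤ n−1 = 3. m_ℓ = 3 lies in the range −ℓ … +ℓ (here −3 … 3). m_s = -1/2 is one of ±1/2.
All four constraints are satisfied.

Allowed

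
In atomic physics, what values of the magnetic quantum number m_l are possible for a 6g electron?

-4, -3, -2, -1, 0, 1, 2, 3, 4

The 6g subshell has l = 4, and m_l takes every integer from −l to +l. With l = 4 that gives the 9 values -4, -3, -2, -1, 0, 1, 2, 3, 4.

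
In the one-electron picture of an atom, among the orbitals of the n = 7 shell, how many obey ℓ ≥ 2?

45

Contributions: ℓ=2 → 5; ℓ=3 → 7; ℓ=4 → 9; ℓ=5 → 11; ℓ=6 → 13.
Total orbitals: 5 + 7 + 9 + 11 + 13 = 45.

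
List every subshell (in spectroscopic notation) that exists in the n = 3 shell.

3s, 3p, 3d

For n = 3, l runs from 0 to 2. In spectroscopic notation l = 0,1,2,… ↔ s,p,d,f,g,h,i, so the subshells are 3s, 3p, 3d.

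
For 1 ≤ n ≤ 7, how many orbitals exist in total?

140

Total orbitals = 1² + 2² + 3² + 4² + 5² + 6² + 7² = 140.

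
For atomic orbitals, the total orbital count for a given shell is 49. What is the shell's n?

n² = 49 ⇒ n = 7.

n = 7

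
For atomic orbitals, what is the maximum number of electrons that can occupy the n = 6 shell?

A shell holds 2n² electrons: 2 × 6² = 2 × 36 = 72.

72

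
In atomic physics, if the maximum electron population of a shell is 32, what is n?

2n² = 32 ⇒ n² = 16 ⇒ n = 4.

n = 4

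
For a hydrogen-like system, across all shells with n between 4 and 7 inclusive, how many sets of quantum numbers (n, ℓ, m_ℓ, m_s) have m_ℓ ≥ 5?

8

Per-shell orbital counts meeting the constraint:
n=6 → 1; n=7 → 3.
Orbitals: 1 + 3 = 4. Including both spin states (m_s = ±1/2) gives 2 × 4 = 8 states.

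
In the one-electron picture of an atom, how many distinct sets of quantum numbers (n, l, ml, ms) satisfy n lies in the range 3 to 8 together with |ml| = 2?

Per-shell orbital counts meeting the constraint:
n=3 → 2; n=4 → 4; n=5 → 6; n=6 → 8; n=7 → 10; n=8 → 12.
Orbitals: 2 + 4 + 6 + 8 + 10 + 12 = 42. Including both spin states (ms = ±1/2) gives 2 × 42 = 84 states.

84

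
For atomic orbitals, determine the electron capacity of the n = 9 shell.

162

A shell holds 2n² electrons: 2 × 9² = 2 × 81 = 162.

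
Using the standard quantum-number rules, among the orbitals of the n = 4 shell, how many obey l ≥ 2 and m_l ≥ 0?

Go through l = 0, …, 3 (the values permitted for n = 4).
Per l-value: l=2 → 3; l=3 → 4.
Total orbitals: 3 + 4 = 7.

7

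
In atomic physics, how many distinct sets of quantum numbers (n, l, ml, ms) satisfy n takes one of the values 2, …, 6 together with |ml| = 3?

24

For each n in the range, tally the orbitals obeying |ml| = 3:
n=4 → 2; n=5 → 4; n=6 → 6.
Orbitals: 2 + 4 + 6 = 12. Including both spin states (ms = ±1/2) gives 2 × 12 = 24 states.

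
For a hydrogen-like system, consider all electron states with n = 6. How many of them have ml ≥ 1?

For n = 6, l ranges over 0 … 5.
Per l-value: l=1 → 1; l=2 → 2; l=3 → 3; l=4 → 4; l=5 → 5.
Orbitals: 1 + 2 + 3 + 4 + 5 = 15. Each orbital carries two spin states, so 15 × 2 = 30 states.

30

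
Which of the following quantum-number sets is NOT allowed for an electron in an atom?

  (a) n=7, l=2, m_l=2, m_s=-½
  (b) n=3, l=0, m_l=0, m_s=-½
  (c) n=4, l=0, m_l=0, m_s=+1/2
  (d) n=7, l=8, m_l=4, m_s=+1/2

(d) has l = 8 ≥ n = 7, violating 0 ≤ l ≤ n−1.
The remaining sets (a), (b), (c) satisfy all four rules.

(d)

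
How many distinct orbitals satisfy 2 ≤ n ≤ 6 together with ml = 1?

Treat each shell separately and count matching orbitals:
n=2 → 1; n=3 → 2; n=4 → 3; n=5 → 4; n=6 → 5.
Total orbitals: 1 + 2 + 3 + 4 + 5 = 15.

15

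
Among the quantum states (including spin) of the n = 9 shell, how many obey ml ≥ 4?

30

For n = 9, l ranges over 0 … 8.
Orbitals with ml ≥ 4, by l: l=4 → 1; l=5 → 2; l=6 → 3; l=7 → 4; l=8 → 5.
Orbitals: 1 + 2 + 3 + 4 + 5 = 15. Each orbital carries two spin states, so 15 × 2 = 30 states.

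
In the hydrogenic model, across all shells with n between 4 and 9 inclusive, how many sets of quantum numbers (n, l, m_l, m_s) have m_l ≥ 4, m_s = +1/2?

Per-shell orbital counts meeting the constraint:
n=5 → 1; n=6 → 3; n=7 → 6; n=8 → 10; n=9 → 15.
Orbitals: 1 + 3 + 6 + 10 + 15 = 35. With m_s fixed to +1/2 there is one state per orbital, so 35 states.

35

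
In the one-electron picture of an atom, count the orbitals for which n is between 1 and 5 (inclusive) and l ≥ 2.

Count contributing orbitals for each principal shell:
n=3 → 5; n=4 → 12; n=5 → 21.
Total orbitals: 5 + 12 + 21 = 38.

38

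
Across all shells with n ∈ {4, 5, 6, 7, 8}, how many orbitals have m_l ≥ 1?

80

Count contributing orbitals for each principal shell:
n=4 → 6; n=5 → 10; n=6 → 15; n=7 → 21; n=8 → 28.
Total orbitals: 6 + 10 + 15 + 21 + 28 = 80.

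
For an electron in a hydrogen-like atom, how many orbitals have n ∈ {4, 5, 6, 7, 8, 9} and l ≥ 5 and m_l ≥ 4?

30

For each n in the range, tally the orbitals obeying l ≥ 5 and m_l ≥ 4:
n=6 → 2; n=7 → 5; n=8 → 9; n=9 → 14.
Total orbitals: 2 + 5 + 9 + 14 = 30.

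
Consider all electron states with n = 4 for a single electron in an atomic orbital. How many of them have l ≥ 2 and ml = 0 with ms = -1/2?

For n = 4, l ranges over 0 … 3.
The (l, ml) pairs meeting l ≥ 2 and ml = 0 give: l=2 → 1; l=3 → 1.
Orbitals: 1 + 1 = 2. With ms fixed to a single value there is one state per orbital, giving 2 states.

2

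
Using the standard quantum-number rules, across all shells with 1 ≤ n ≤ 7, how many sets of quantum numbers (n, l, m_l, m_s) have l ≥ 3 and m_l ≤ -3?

Treat each shell separately and count matching orbitals:
n=4 → 1; n=5 → 3; n=6 → 6; n=7 → 10.
Orbitals: 1 + 3 + 6 + 10 = 20. Including both spin states (m_s = ±1/2) gives 2 × 20 = 40 states.

40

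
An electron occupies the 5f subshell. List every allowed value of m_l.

-3, -2, -1, 0, 1, 2, 3

The 5f subshell has l = 3, and m_l takes every integer from −l to +l. With l = 3 that gives the 7 values -3, -2, -1, 0, 1, 2, 3.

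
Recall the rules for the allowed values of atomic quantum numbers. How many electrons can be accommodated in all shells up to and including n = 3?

Total orbitals = 1² + 2² + 3² = 14. Doubling for spin gives 28 electrons.

28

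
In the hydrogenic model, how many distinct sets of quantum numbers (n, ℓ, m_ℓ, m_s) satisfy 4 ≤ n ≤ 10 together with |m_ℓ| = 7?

24

Per-shell orbital counts meeting the constraint:
n=8 → 2; n=9 → 4; n=10 → 6.
Orbitals: 2 + 4 + 6 = 12. Including both spin states (m_s = ±1/2) gives 2 × 12 = 24 states.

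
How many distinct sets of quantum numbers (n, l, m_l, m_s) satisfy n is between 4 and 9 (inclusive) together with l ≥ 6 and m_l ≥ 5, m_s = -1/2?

16

Treat each shell separately and count matching orbitals:
n=7 → 2; n=8 → 5; n=9 → 9.
Orbitals: 2 + 5 + 9 = 16. With m_s fixed to -1/2 there is one state per orbital, so 16 states.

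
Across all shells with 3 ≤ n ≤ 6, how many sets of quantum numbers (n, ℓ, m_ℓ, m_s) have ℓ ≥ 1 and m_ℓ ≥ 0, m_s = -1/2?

Go shell by shell, enumerating (ℓ, m_ℓ) with ℓ ≥ 1 and m_ℓ ≥ 0:
n=3 → 5; n=4 → 9; n=5 → 14; n=6 → 20.
Orbitals: 5 + 9 + 14 + 20 = 48. With m_s fixed to -1/2 there is one state per orbital, so 48 states.

48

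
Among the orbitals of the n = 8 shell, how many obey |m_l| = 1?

14

The (l, m_l) pairs meeting |m_l| = 1 give: l=1 → 2; l=2 → 2; l=3 → 2; l=4 → 2; l=5 → 2; l=6 → 2; l=7 → 2.
Total orbitals: 2 + 2 + 2 + 2 + 2 + 2 + 2 = 14.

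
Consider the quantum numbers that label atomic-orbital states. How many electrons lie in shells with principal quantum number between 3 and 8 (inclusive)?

Shell n has n² orbitals: 3²=9 + 4²=16 + 5²=25 + 6²=36 + 7²=49 + 8²=64 = 199 orbitals.
Two spin states per orbital: 2 × 199 = 398 electrons.

398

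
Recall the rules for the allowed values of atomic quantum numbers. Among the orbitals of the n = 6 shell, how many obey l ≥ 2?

32

With n = 6 the allowed l are 0, 1, …, 5.
Orbitals with l ≥ 2, by l: l=2 → 5; l=3 → 7; l=4 → 9; l=5 → 11.
Total orbitals: 5 + 7 + 9 + 11 = 32.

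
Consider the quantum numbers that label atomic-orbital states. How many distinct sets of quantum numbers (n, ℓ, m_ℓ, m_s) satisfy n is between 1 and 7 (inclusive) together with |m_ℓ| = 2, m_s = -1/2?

30

Go shell by shell, enumerating (ℓ, m_ℓ) with |m_ℓ| = 2:
n=3 → 2; n=4 → 4; n=5 → 6; n=6 → 8; n=7 → 10.
Orbitals: 2 + 4 + 6 + 8 + 10 = 30. With m_s fixed to -1/2 there is one state per orbital, so 30 states.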